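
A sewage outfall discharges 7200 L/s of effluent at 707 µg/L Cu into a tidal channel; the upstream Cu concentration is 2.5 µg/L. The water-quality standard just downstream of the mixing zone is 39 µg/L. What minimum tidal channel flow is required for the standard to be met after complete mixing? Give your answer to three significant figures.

Set C_mix = 39: (Q·2.500 + 7200·707.0) / (Q + 7200) = 39
→ Q = 7200·(707.0 − 39)/(39 − 2.500) = 131800 L/s.

132000 L/s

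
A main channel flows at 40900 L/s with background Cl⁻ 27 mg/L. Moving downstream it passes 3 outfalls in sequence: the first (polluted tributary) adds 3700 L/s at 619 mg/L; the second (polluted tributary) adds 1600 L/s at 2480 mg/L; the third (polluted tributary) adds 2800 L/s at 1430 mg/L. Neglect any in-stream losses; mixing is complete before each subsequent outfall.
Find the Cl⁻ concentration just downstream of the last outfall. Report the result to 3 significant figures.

After outfall 1: Q = 40900 + 3700 = 44600 L/s; C = (40900·27.00 + 3700·619.0)/44600 = 76.11 mg/L.
After outfall 2: Q = 44600 + 1600 = 46200 L/s; C = (44600·76.11 + 1600·2480)/46200 = 159.4 mg/L.
After outfall 3: Q = 46200 + 2800 = 49000 L/s; C = (46200·159.4 + 2800·1430)/49000 = 232.0 mg/L.

232 mg/L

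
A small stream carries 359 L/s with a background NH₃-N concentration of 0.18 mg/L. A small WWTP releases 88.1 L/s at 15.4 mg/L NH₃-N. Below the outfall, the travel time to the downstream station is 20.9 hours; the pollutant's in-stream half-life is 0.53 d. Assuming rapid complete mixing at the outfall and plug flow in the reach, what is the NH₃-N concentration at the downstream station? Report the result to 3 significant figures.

Mass balance: C = (359.0·0.1800 + 88.10·15.40) / 447.1 = 1421/447.1 = 3.179 mg/L.
Half-life 0.53 d → k = ln 2 / 0.53 = 1.308 d⁻¹.
Applying C = C₀e^(−kt): 3.179 × 0.3202 = 1.018 mg/L.

1.02 mg/L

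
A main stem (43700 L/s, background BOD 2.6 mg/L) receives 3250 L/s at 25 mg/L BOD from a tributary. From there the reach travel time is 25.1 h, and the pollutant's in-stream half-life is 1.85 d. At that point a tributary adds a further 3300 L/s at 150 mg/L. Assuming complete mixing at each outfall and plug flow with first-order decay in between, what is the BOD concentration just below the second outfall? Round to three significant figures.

12.5 mg/L

Mixed concentration C = ΣQC/ΣQ = (43700·2.600 + 3250·25.00) / 46950 = 194900/46950 = 4.151 mg/L; combined flow 46950 L/s.
Half-life 1.85 d → k = ln 2 / 1.85 = 0.3747 d⁻¹.
Applying C = C₀e^(−kt): 4.151 × 0.6758 = 2.805 mg/L.
Second outfall: C = (46950·2.805 + 3300·150.0)/50250 = 12.47 mg/L.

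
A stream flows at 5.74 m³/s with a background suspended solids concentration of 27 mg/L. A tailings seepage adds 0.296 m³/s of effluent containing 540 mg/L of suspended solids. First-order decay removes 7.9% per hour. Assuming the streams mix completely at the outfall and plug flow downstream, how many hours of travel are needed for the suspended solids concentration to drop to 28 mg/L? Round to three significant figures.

7.56 h

Mixed concentration C = ΣQC/ΣQ = (5.740·27.00 + 0.2960·540.0) / 6.036 = 314.8/6.036 = 52.16 mg/L.
7.9%/h lost → k = −ln(1 − 0.079) = 0.08230 h⁻¹.
52.16·exp(−k·t) = 28 → t = ln(52.16/28)/k = 27210 s = 7.559 h.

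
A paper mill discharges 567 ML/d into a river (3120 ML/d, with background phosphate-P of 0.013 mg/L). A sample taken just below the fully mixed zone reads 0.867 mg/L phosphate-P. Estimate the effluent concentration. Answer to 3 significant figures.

Mass balance: 3120·0.01300 + 567.0·Cₑ = 3687·0.8670
→ Cₑ = (3687·0.8670 − 3120·0.01300) / 567.0 = 5.566 mg/L.

5.57 mg/L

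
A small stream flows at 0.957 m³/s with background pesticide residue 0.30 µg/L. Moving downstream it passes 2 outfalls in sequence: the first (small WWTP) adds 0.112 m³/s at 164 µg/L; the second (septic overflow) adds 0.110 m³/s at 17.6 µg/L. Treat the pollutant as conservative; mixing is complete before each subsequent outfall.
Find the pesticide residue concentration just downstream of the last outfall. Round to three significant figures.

17.5 µg/L

After outfall 1: Q = 0.9570 + 0.1120 = 1.069 m³/s; C = (0.9570·0.3000 + 0.1120·164.0)/1.069 = 17.45 µg/L.
After outfall 2: Q = 1.069 + 0.1100 = 1.179 m³/s; C = (1.069·17.45 + 0.1100·17.60)/1.179 = 17.46 µg/L.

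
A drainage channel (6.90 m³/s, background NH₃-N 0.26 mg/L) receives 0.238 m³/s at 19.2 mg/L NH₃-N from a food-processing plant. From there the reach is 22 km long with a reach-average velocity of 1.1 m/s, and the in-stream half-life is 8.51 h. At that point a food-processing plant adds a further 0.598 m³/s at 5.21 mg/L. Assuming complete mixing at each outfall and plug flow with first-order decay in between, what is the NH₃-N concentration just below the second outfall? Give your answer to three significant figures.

0.926 mg/L

Mixed concentration C = ΣQC/ΣQ = (6.900·0.2600 + 0.2380·19.20) / 7.138 = 6.364/7.138 = 0.8915 mg/L; combined flow 7.138 m³/s.
Travel time t = 22·1000 / 1.1 = 20000 s = 5.556 h.
Half-life 8.51 h → k = ln 2 / 8.51 = 0.08145 h⁻¹ = 1.955 d⁻¹.
Decay over the reach: 0.8915·exp(−kt) = 0.8915·0.6360 = 0.5670 mg/L.
Second outfall: C = (7.138·0.5670 + 0.5980·5.210)/7.736 = 0.9259 mg/L.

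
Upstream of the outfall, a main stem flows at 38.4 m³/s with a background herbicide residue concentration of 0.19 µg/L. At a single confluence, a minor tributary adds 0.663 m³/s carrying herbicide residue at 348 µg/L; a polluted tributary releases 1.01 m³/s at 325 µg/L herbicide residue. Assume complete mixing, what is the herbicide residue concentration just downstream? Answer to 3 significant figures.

After mixing, C = (38.40·0.1900 + 0.6630·348.0 + 1.010·325.0) / 40.07 = 566.3/40.07 = 14.13 µg/L.

14.1 µg/L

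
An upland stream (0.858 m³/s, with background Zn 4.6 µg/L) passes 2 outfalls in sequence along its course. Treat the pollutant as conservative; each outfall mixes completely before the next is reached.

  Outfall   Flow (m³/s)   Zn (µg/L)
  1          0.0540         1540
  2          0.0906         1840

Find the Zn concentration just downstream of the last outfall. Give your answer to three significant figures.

253 µg/L

Below outfall 1: Q → 0.9120 m³/s, C = (0.8580·4.600 + 0.05400·1540)/0.9120 = 95.51 µg/L.
Below outfall 2: Q → 1.003 m³/s, C = (0.9120·95.51 + 0.09060·1840)/1.003 = 253.2 µg/L.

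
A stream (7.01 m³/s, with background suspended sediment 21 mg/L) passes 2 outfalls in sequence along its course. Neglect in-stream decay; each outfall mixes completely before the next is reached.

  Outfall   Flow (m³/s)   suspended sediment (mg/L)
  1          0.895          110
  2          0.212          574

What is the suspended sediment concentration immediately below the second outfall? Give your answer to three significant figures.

45.3 mg/L

After outfall 1: Q = 7.010 + 0.8950 = 7.905 m³/s; C = (7.010·21.00 + 0.8950·110.0)/7.905 = 31.08 mg/L.
After outfall 2: Q = 7.905 + 0.2120 = 8.117 m³/s; C = (7.905·31.08 + 0.2120·574.0)/8.117 = 45.26 mg/L.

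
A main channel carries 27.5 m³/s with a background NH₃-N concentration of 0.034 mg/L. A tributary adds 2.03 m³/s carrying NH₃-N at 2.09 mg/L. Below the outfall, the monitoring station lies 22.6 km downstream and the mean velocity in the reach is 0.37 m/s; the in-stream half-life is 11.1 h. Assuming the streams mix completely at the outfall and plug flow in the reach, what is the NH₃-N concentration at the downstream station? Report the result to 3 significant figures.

0.0608 mg/L

After mixing, C = (27.50·0.03400 + 2.030·2.090) / 29.53 = 5.178/29.53 = 0.1753 mg/L.
Travel time t = 22.6·1000 / 0.37 = 61080 s = 16.97 h.
Half-life 11.1 h → k = ln 2 / 11.1 = 0.06245 h⁻¹ = 1.499 d⁻¹.
Applying C = C₀e^(−kt): 0.1753 × 0.3466 = 0.06078 mg/L.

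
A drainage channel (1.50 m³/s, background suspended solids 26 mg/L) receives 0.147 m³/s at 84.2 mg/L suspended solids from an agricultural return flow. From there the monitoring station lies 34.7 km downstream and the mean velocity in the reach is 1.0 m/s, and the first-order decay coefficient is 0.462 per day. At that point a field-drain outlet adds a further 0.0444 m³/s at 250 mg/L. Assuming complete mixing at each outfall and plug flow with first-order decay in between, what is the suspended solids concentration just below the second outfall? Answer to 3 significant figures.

Conservation of mass: C = (1.500·26.00 + 0.1470·84.20) / 1.647 = 51.38/1.647 = 31.19 mg/L; combined flow 1.647 m³/s.
Travel time t = 34.7·1000 / 1.0 = 34700 s = 9.639 h.
Decay over the reach: 31.19·exp(−kt) = 31.19·0.8306 = 25.91 mg/L.
At the second outfall, C = (1.647·25.91 + 0.04440·250.0) / (1.647 + 0.04440) = 31.79 mg/L.

31.8 mg/L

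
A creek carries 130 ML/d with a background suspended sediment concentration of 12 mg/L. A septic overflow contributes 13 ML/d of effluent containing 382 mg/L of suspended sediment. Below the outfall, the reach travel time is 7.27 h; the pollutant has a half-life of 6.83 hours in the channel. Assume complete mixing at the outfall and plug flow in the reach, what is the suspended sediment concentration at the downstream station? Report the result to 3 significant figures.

21.8 mg/L

Mass balance: C = (130.0·12.00 + 13.00·382.0) / 143.0 = 6526/143.0 = 45.64 mg/L.
Half-life 6.83 h → k = ln 2 / 6.83 = 0.1015 h⁻¹ = 2.436 d⁻¹.
Decay over the reach: 45.64·exp(−kt) = 45.64·0.4782 = 21.82 mg/L.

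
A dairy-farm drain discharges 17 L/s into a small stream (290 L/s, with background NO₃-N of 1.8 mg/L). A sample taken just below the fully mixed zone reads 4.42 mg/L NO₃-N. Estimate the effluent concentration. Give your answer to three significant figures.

49.1 mg/L

Mass balance: 290.0·1.800 + 17.00·Cₑ = 307.0·4.420
→ Cₑ = (307.0·4.420 − 290.0·1.800) / 17.00 = 49.11 mg/L.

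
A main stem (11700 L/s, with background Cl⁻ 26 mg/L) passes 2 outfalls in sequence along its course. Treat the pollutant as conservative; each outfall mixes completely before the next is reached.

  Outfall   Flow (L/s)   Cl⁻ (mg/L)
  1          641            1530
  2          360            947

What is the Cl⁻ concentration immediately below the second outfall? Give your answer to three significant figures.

128 mg/L

Below outfall 1: Q → 12340 L/s, C = (11700·26.00 + 641.0·1530)/12340 = 104.1 mg/L.
Below outfall 2: Q → 12700 L/s, C = (12340·104.1 + 360.0·947.0)/12700 = 128.0 mg/L.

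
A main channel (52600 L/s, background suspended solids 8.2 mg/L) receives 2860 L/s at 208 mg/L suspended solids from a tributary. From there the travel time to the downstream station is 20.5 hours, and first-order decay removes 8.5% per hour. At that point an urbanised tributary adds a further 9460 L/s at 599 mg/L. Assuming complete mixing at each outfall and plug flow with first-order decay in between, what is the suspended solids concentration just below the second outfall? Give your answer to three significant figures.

89.8 mg/L

Mixed concentration C = ΣQC/ΣQ = (52600·8.200 + 2860·208.0) / 55460 = 1026000/55460 = 18.50 mg/L; combined flow 55460 L/s.
8.5%/h lost → k = −ln(1 − 0.085) = 0.08883 h⁻¹.
First-order decay: C = 18.50·exp(−k·t) = 18.50·0.1619 = 2.995 mg/L.
Second outfall: C = (55460·2.995 + 9460·599.0)/64920 = 89.84 mg/L.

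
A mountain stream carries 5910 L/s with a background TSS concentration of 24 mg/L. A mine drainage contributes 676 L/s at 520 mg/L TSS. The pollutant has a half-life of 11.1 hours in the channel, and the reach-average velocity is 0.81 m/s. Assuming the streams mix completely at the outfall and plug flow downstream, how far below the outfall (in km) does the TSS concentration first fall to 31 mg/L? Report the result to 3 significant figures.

41.2 km

Mixed concentration C = ΣQC/ΣQ = (5910·24.00 + 676.0·520.0) / 6586 = 493400/6586 = 74.91 mg/L.
Half-life 11.1 h → k = ln 2 / 11.1 = 0.06245 h⁻¹ = 1.499 d⁻¹.
Set 74.91·exp(−k·t) = 31 → t = ln(74.91/31)/k = 50870 s = 14.13 h.
Distance = v·t = 0.81·50870 = 41200 m = 41.20 km.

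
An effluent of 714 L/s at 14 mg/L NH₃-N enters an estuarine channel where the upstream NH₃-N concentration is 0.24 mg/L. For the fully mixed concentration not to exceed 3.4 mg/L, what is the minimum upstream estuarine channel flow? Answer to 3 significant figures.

Set C_mix = 3.4: (Q·0.2400 + 714.0·14.00) / (Q + 714.0) = 3.4
→ Q = 714.0·(14.00 − 3.4)/(3.4 − 0.2400) = 2395 L/s.

2400 L/s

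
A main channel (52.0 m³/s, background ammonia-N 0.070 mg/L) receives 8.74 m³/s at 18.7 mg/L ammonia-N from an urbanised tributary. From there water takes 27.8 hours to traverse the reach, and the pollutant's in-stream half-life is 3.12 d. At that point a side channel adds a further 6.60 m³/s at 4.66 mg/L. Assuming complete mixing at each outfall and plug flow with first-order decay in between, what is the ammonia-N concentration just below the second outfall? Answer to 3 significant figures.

Flow-weighted average: C = (52.00·0.07000 + 8.740·18.70) / 60.74 = 167.1/60.74 = 2.751 mg/L; combined flow 60.74 m³/s.
Half-life 3.12 d → k = ln 2 / 3.12 = 0.2222 d⁻¹.
Applying C = C₀e^(−kt): 2.751 × 0.7731 = 2.127 mg/L.
At the second outfall, C = (60.74·2.127 + 6.600·4.660) / (60.74 + 6.600) = 2.375 mg/L.

2.37 mg/L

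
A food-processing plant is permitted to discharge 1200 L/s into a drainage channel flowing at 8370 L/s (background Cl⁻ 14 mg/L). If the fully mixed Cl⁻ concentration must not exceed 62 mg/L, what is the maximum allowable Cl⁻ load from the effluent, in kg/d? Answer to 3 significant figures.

41100 kg/d

Mass balance at the limit: 8370·14.00 + 1200·Cₑ = 9570·62 → Cₑ = 396.8 mg/L.
1200 L/s = 1.200 m³/s. Load = 1.200 m³/s × 396.8 g/m³ × 86 400 s/d = 41140 kg/d.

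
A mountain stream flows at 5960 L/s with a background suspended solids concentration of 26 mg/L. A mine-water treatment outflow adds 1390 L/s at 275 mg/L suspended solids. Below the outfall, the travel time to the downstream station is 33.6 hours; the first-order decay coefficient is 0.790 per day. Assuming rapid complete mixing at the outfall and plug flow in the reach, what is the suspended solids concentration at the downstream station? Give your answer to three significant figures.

24.2 mg/L

Flow-weighted average: C = (5960·26.00 + 1390·275.0) / 7350 = 537200/7350 = 73.09 mg/L.
First-order decay: C = 73.09·exp(−k·t) = 73.09·0.3309 = 24.18 mg/L.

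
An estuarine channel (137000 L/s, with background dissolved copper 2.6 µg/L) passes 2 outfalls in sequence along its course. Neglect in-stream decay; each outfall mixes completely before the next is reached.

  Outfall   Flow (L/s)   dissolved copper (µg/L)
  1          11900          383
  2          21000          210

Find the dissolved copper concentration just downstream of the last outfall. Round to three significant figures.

Outfall 1: combined Q = 148900 L/s; C = (137000·2.600 + 11900·383.0)/148900 = 33.00 µg/L.
Outfall 2: combined Q = 169900 L/s; C = (148900·33.00 + 21000·210.0)/169900 = 54.88 µg/L.

54.9 µg/L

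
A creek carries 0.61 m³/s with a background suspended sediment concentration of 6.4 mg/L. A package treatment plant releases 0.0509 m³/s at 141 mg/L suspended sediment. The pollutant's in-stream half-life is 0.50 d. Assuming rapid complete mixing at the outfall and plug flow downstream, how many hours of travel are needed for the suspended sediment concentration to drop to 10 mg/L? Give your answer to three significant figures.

Mixed concentration C = ΣQC/ΣQ = (0.6100·6.400 + 0.05090·141.0) / 0.6609 = 11.08/0.6609 = 16.77 mg/L.
Half-life 0.50 d → k = ln 2 / 0.50 = 1.386 d⁻¹.
16.77·exp(−k·t) = 10 → t = ln(16.77/10)/k = 32210 s = 8.947 h.

8.95 h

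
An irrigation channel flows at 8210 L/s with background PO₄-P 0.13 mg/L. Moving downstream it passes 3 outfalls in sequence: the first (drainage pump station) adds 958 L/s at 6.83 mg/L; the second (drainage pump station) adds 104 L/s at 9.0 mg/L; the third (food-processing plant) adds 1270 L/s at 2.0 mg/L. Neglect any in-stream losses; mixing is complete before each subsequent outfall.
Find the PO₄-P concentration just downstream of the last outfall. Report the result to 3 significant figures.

1.05 mg/L

Outfall 1: combined Q = 9168 L/s; C = (8210·0.1300 + 958.0·6.830)/9168 = 0.8301 mg/L.
Outfall 2: combined Q = 9272 L/s; C = (9168·0.8301 + 104.0·9.000)/9272 = 0.9217 mg/L.
Outfall 3: combined Q = 10540 L/s; C = (9272·0.9217 + 1270·2.000)/10540 = 1.052 mg/L.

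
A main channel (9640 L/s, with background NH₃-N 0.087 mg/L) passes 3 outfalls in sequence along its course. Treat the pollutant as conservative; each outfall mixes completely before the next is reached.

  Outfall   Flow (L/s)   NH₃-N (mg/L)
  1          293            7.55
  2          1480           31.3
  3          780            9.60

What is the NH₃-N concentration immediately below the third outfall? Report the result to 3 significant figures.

4.66 mg/L

Outfall 1: combined Q = 9933 L/s; C = (9640·0.08700 + 293.0·7.550)/9933 = 0.3071 mg/L.
Outfall 2: combined Q = 11410 L/s; C = (9933·0.3071 + 1480·31.30)/11410 = 4.326 mg/L.
Outfall 3: combined Q = 12190 L/s; C = (11410·4.326 + 780.0·9.600)/12190 = 4.664 mg/L.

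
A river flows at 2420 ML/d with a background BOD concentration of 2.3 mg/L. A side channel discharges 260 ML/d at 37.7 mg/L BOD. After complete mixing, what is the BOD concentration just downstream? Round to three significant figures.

Flow-weighted average: C = (2420·2.300 + 260.0·37.70) / 2680 = 15370/2680 = 5.734 mg/L.

5.73 mg/L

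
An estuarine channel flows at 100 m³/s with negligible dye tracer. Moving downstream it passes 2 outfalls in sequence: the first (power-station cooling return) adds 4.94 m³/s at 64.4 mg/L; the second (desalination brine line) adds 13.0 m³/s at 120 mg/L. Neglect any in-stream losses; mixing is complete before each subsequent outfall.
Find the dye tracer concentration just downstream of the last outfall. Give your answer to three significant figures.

15.9 mg/L

Outfall 1: combined Q = 104.9 m³/s; C = (100.0·0 + 4.940·64.40)/104.9 = 3.032 mg/L.
Outfall 2: combined Q = 117.9 m³/s; C = (104.9·3.032 + 13.00·120.0)/117.9 = 15.92 mg/L.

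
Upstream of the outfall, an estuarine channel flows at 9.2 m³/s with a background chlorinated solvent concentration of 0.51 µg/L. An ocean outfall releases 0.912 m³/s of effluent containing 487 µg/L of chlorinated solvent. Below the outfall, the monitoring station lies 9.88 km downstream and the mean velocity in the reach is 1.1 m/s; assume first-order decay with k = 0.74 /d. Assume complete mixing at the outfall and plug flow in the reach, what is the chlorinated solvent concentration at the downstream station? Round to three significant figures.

Conservation of mass: C = (9.200·0.5100 + 0.9120·487.0) / 10.11 = 448.8/10.11 = 44.39 µg/L.
Travel time t = 9.88·1000 / 1.1 = 8982 s = 2.495 h.
Decay over the reach: 44.39·exp(−kt) = 44.39·0.9260 = 41.10 µg/L.

41.1 µg/L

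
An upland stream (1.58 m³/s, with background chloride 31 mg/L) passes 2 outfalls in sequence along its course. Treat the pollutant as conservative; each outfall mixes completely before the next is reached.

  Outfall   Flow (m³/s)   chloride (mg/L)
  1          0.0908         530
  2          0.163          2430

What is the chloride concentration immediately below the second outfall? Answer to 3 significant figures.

269 mg/L

After outfall 1: Q = 1.580 + 0.09080 = 1.671 m³/s; C = (1.580·31.00 + 0.09080·530.0)/1.671 = 58.12 mg/L.
After outfall 2: Q = 1.671 + 0.1630 = 1.834 m³/s; C = (1.671·58.12 + 0.1630·2430)/1.834 = 268.9 mg/L.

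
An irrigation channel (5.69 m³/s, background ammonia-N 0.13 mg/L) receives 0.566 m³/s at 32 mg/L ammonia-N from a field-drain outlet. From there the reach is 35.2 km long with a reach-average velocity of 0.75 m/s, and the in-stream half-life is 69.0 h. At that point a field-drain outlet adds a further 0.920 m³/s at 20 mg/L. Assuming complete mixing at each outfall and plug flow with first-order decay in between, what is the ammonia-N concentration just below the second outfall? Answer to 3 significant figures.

4.87 mg/L

Flow-weighted average: C = (5.690·0.1300 + 0.5660·32.00) / 6.256 = 18.85/6.256 = 3.013 mg/L; combined flow 6.256 m³/s.
Travel time t = 35.2·1000 / 0.75 = 46930 s = 13.04 h.
Half-life 69.0 h → k = ln 2 / 69.0 = 0.01005 h⁻¹ = 0.2411 d⁻¹.
After decay, C = 3.013 × e^(−kt) = 3.013 × 0.8772 = 2.643 mg/L.
Second outfall: C = (6.256·2.643 + 0.9200·20.00)/7.176 = 4.869 mg/L.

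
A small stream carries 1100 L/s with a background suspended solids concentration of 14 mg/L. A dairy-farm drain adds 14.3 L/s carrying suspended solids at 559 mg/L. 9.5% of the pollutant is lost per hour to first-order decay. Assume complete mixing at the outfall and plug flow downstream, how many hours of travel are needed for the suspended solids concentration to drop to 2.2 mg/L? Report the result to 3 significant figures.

22.6 h

Conservation of mass: C = (1100·14.00 + 14.30·559.0) / 1114 = 23390/1114 = 20.99 mg/L.
9.5%/h lost → k = −ln(1 − 0.095) = 0.09982 h⁻¹.
20.99·exp(−k·t) = 2.2 → t = ln(20.99/2.2)/k = 81350 s = 22.60 h.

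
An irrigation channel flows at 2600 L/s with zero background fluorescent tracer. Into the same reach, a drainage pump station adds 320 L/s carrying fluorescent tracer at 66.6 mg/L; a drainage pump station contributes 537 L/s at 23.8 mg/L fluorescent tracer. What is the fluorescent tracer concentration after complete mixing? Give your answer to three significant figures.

After mixing, C = (2600·0 + 320.0·66.60 + 537.0·23.80) / 3457 = 34090/3457 = 9.862 mg/L.

9.86 mg/L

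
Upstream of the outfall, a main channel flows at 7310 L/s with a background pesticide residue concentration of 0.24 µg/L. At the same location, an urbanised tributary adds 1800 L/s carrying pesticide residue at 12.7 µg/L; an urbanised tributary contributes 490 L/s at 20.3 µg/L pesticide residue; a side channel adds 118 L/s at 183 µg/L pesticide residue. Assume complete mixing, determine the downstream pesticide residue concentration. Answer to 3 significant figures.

5.78 µg/L

Mass balance: C = (7310·0.2400 + 1800·12.70 + 490.0·20.30 + 118.0·183.0) / 9718 = 56160/9718 = 5.778 µg/L.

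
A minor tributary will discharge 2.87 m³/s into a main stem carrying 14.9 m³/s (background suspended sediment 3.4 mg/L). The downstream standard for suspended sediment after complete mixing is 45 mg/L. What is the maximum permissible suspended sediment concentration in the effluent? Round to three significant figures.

261 mg/L

At the limit, (Qr·Cr + Qe·Cₑ)/(Qr + Qe) = 45:
Cₑ = (17.77·45 − 14.90·3.400) / 2.870 = 261.0 mg/L.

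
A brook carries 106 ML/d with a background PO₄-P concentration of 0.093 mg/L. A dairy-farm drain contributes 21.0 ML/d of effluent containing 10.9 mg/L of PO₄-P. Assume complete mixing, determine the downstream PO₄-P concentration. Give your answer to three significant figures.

1.88 mg/L

Mass balance: C = (106.0·0.09300 + 21.00·10.90) / 127.0 = 238.8/127.0 = 1.880 mg/L.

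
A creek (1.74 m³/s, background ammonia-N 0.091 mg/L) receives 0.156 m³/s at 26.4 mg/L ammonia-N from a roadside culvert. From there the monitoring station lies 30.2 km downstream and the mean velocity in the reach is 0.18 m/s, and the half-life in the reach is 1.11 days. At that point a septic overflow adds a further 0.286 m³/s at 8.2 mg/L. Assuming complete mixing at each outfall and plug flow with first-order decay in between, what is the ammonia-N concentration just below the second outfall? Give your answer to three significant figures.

Flow-weighted average: C = (1.740·0.09100 + 0.1560·26.40) / 1.896 = 4.277/1.896 = 2.256 mg/L; combined flow 1.896 m³/s.
Travel time t = 30.2·1000 / 0.18 = 167800 s = 46.60 h.
Half-life 1.11 d → k = ln 2 / 1.11 = 0.6245 d⁻¹.
After decay, C = 2.256 × e^(−kt) = 2.256 × 0.2974 = 0.6709 mg/L.
At the second outfall, C = (1.896·0.6709 + 0.2860·8.200) / (1.896 + 0.2860) = 1.658 mg/L.

1.66 mg/L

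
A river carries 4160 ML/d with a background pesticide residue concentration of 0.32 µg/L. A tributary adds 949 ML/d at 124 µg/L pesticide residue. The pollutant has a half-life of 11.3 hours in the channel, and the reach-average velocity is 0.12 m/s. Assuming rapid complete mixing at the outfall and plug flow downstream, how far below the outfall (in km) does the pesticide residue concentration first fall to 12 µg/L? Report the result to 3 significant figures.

After mixing, C = (4160·0.3200 + 949.0·124.0) / 5109 = 119000/5109 = 23.29 µg/L.
Half-life 11.3 h → k = ln 2 / 11.3 = 0.06134 h⁻¹ = 1.472 d⁻¹.
Set 23.29·exp(−k·t) = 12 → t = ln(23.29/12)/k = 38930 s = 10.81 h.
Distance = v·t = 0.12·38930 = 4671 m = 4.671 km.

4.67 km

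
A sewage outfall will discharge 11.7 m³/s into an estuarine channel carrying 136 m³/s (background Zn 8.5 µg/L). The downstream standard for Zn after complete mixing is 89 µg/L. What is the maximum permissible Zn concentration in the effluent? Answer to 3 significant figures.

At the limit, (Qr·Cr + Qe·Cₑ)/(Qr + Qe) = 89:
Cₑ = (147.7·89 − 136.0·8.500) / 11.70 = 1025 µg/L.

1020 µg/L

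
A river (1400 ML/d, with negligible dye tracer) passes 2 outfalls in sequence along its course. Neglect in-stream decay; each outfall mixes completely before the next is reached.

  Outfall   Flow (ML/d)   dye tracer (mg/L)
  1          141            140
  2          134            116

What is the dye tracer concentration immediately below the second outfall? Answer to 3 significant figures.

21.1 mg/L

After outfall 1: Q = 1400 + 141.0 = 1541 ML/d; C = (1400·0 + 141.0·140.0)/1541 = 12.81 mg/L.
After outfall 2: Q = 1541 + 134.0 = 1675 ML/d; C = (1541·12.81 + 134.0·116.0)/1675 = 21.07 mg/L.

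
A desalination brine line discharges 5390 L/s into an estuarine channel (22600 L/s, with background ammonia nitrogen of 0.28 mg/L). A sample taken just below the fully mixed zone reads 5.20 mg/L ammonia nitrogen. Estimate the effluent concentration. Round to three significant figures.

Mass balance: 22600·0.2800 + 5390·Cₑ = 27990·5.200
→ Cₑ = (27990·5.200 − 22600·0.2800) / 5390 = 25.83 mg/L.

25.8 mg/L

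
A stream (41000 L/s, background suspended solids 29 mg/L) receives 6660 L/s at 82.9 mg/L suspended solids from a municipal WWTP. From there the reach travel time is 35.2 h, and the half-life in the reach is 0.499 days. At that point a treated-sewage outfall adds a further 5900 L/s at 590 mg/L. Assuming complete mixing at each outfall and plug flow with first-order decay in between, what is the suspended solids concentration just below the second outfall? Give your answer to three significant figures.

69.2 mg/L

Flow-weighted average: C = (41000·29.00 + 6660·82.90) / 47660 = 1741000/47660 = 36.53 mg/L; combined flow 47660 L/s.
Half-life 0.499 d → k = ln 2 / 0.499 = 1.389 d⁻¹.
First-order decay: C = 36.53·exp(−k·t) = 36.53·0.1304 = 4.763 mg/L.
At the second outfall, C = (47660·4.763 + 5900·590.0) / (47660 + 5900) = 69.23 mg/L.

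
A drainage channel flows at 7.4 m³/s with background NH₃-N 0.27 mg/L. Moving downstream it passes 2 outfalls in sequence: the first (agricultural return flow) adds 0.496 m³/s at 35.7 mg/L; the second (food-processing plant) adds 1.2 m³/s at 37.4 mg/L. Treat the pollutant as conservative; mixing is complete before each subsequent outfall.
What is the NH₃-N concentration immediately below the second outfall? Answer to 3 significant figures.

7.10 mg/L

Below outfall 1: Q → 7.896 m³/s, C = (7.400·0.2700 + 0.4960·35.70)/7.896 = 2.496 mg/L.
Below outfall 2: Q → 9.096 m³/s, C = (7.896·2.496 + 1.200·37.40)/9.096 = 7.100 mg/L.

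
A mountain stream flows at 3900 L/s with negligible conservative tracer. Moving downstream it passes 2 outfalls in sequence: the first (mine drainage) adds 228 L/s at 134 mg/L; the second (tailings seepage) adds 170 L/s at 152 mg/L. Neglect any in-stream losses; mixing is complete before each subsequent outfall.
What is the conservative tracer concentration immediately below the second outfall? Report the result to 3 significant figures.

13.1 mg/L

Below outfall 1: Q → 4128 L/s, C = (3900·0 + 228.0·134.0)/4128 = 7.401 mg/L.
Below outfall 2: Q → 4298 L/s, C = (4128·7.401 + 170.0·152.0)/4298 = 13.12 mg/L.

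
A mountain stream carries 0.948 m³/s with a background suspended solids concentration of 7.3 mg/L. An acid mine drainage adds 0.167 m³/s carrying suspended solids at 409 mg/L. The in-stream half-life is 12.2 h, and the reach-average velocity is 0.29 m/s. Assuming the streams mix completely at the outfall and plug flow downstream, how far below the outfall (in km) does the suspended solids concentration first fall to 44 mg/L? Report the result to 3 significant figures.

Mass balance: C = (0.9480·7.300 + 0.1670·409.0) / 1.115 = 75.22/1.115 = 67.46 mg/L.
Half-life 12.2 h → k = ln 2 / 12.2 = 0.05682 h⁻¹ = 1.364 d⁻¹.
Set 67.46·exp(−k·t) = 44 → t = ln(67.46/44)/k = 27080 s = 7.523 h.
Distance = v·t = 0.29·27080 = 7854 m = 7.854 km.

7.85 km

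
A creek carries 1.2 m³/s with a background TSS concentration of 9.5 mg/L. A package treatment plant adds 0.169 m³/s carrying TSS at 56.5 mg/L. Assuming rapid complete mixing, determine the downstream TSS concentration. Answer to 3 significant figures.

15.3 mg/L

Mixed concentration C = ΣQC/ΣQ = (1.200·9.500 + 0.1690·56.50) / 1.369 = 20.95/1.369 = 15.30 mg/L.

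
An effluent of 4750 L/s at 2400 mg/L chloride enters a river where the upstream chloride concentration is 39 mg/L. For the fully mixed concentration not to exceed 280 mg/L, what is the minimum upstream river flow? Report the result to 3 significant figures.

41800 L/s

Set C_mix = 280: (Q·39.00 + 4750·2400) / (Q + 4750) = 280
→ Q = 4750·(2400 − 280)/(280 − 39.00) = 41780 L/s.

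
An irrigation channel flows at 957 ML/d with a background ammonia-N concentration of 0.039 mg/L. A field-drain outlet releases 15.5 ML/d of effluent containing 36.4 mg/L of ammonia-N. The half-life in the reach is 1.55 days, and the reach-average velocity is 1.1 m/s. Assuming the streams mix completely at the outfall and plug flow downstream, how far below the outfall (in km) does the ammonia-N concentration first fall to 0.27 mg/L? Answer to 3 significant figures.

Flow-weighted average: C = (957.0·0.03900 + 15.50·36.40) / 972.5 = 601.5/972.5 = 0.6185 mg/L.
Half-life 1.55 d → k = ln 2 / 1.55 = 0.4472 d⁻¹.
Set 0.6185·exp(−k·t) = 0.27 → t = ln(0.6185/0.27)/k = 160200 s = 44.49 h.
Distance = v·t = 1.1·160200 = 176200 m = 176.2 km.

176 km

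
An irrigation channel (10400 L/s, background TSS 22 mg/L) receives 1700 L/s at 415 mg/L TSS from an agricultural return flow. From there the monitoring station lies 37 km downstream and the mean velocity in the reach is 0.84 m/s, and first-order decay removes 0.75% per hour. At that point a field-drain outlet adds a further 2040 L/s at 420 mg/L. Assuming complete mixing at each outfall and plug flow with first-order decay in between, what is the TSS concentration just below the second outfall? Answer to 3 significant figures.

Mixed concentration C = ΣQC/ΣQ = (10400·22.00 + 1700·415.0) / 12100 = 934300/12100 = 77.21 mg/L; combined flow 12100 L/s.
Travel time t = 37·1000 / 0.84 = 44050 s = 12.24 h.
0.75%/h lost → k = −ln(1 − 0.0075) = 0.007528 h⁻¹.
First-order decay: C = 77.21·exp(−k·t) = 77.21·0.9120 = 70.42 mg/L.
Second outfall: C = (12100·70.42 + 2040·420.0)/14140 = 120.9 mg/L.

121 mg/L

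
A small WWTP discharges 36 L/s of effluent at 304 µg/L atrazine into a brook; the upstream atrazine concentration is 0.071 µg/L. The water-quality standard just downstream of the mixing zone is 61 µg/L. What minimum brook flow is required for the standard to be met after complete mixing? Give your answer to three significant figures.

Set C_mix = 61: (Q·0.07100 + 36.00·304.0) / (Q + 36.00) = 61
→ Q = 36.00·(304.0 − 61)/(61 − 0.07100) = 143.6 L/s.

144 L/s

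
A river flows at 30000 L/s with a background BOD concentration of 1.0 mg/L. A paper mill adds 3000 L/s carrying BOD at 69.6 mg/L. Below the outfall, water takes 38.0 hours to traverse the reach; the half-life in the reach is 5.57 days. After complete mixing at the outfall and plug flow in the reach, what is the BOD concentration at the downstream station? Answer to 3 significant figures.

Mixed concentration C = ΣQC/ΣQ = (30000·1.000 + 3000·69.60) / 33000 = 238800/33000 = 7.236 mg/L.
Half-life 5.57 d → k = ln 2 / 5.57 = 0.1244 d⁻¹.
Applying C = C₀e^(−kt): 7.236 × 0.8212 = 5.942 mg/L.

5.94 mg/L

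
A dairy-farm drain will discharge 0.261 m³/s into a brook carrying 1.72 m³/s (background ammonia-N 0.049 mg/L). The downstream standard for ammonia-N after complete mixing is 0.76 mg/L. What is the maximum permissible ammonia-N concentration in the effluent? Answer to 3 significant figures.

At the limit, (Qr·Cr + Qe·Cₑ)/(Qr + Qe) = 0.76:
Cₑ = (1.981·0.76 − 1.720·0.04900) / 0.2610 = 5.446 mg/L.

5.45 mg/L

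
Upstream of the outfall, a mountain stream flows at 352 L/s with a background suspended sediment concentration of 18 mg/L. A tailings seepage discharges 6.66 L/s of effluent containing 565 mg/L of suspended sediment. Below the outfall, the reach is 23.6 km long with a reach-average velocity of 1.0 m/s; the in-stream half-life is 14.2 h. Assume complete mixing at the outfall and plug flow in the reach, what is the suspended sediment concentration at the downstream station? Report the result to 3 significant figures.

20.4 mg/L

Conservation of mass: C = (352.0·18.00 + 6.660·565.0) / 358.7 = 10100/358.7 = 28.16 mg/L.
Travel time t = 23.6·1000 / 1.0 = 23600 s = 6.556 h.
Half-life 14.2 h → k = ln 2 / 14.2 = 0.04881 h⁻¹ = 1.172 d⁻¹.
Decay over the reach: 28.16·exp(−kt) = 28.16·0.7262 = 20.45 mg/L.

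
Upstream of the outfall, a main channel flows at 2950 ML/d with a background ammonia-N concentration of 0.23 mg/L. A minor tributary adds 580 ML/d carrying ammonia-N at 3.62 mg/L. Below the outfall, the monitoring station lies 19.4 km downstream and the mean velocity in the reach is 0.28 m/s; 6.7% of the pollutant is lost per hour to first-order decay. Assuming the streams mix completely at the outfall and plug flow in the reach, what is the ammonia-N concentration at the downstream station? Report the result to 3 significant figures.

0.207 mg/L

After mixing, C = (2950·0.2300 + 580.0·3.620) / 3530 = 2778/3530 = 0.7870 mg/L.
Travel time t = 19.4·1000 / 0.28 = 69290 s = 19.25 h.
6.7%/h lost → k = −ln(1 − 0.067) = 0.06935 h⁻¹.
First-order decay: C = 0.7870·exp(−k·t) = 0.7870·0.2632 = 0.2072 mg/L.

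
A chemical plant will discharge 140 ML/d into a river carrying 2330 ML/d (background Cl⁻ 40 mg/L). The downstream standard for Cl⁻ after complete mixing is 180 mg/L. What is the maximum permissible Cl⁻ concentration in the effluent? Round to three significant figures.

At the limit, (Qr·Cr + Qe·Cₑ)/(Qr + Qe) = 180:
Cₑ = (2470·180 − 2330·40.00) / 140.0 = 2510 mg/L.

2510 mg/L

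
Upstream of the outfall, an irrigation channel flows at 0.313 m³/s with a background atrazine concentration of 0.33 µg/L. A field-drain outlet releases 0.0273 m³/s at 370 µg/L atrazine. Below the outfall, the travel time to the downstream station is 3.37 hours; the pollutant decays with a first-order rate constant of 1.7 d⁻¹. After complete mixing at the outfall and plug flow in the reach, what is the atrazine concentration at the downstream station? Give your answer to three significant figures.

Conservation of mass: C = (0.3130·0.3300 + 0.02730·370.0) / 0.3403 = 10.20/0.3403 = 29.99 µg/L.
Applying C = C₀e^(−kt): 29.99 × 0.7876 = 23.62 µg/L.

23.6 µg/L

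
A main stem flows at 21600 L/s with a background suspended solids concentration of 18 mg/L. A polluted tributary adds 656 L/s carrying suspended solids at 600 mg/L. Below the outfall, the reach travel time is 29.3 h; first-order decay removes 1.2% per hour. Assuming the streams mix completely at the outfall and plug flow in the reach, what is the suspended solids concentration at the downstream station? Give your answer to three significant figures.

24.7 mg/L

After mixing, C = (21600·18.00 + 656.0·600.0) / 22260 = 782400/22260 = 35.15 mg/L.
1.2%/h lost → k = −ln(1 − 0.012) = 0.01207 h⁻¹.
Applying C = C₀e^(−kt): 35.15 × 0.7021 = 24.68 mg/L.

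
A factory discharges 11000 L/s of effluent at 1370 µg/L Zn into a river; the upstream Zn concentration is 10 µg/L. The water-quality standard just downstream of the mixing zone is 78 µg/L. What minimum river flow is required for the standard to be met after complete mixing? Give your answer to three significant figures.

209000 L/s

Set C_mix = 78: (Q·10.00 + 11000·1370) / (Q + 11000) = 78
→ Q = 11000·(1370 − 78)/(78 − 10.00) = 209000 L/s.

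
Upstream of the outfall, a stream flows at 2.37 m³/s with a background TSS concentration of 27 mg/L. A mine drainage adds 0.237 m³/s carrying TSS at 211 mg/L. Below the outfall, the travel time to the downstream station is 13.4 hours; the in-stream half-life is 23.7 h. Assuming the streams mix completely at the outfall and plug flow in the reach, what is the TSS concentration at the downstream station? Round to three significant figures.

29.5 mg/L

Flow-weighted average: C = (2.370·27.00 + 0.2370·211.0) / 2.607 = 114.0/2.607 = 43.73 mg/L.
Half-life 23.7 h → k = ln 2 / 23.7 = 0.02925 h⁻¹ = 0.7019 d⁻¹.
Decay over the reach: 43.73·exp(−kt) = 43.73·0.6758 = 29.55 mg/L.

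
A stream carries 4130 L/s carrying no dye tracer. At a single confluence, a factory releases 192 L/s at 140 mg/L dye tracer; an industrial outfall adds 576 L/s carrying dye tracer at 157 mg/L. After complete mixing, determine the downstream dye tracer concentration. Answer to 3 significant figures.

24.0 mg/L

Conservation of mass: C = (4130·0 + 192.0·140.0 + 576.0·157.0) / 4898 = 117300/4898 = 23.95 mg/L.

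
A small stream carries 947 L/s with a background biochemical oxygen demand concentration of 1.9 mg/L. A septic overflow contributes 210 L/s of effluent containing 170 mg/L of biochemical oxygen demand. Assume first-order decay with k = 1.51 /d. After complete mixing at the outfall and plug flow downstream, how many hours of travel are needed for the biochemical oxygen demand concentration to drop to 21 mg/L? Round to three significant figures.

Mixed concentration C = ΣQC/ΣQ = (947.0·1.900 + 210.0·170.0) / 1157 = 37500/1157 = 32.41 mg/L.
32.41·exp(−k·t) = 21 → t = ln(32.41/21)/k = 24830 s = 6.898 h.

6.90 h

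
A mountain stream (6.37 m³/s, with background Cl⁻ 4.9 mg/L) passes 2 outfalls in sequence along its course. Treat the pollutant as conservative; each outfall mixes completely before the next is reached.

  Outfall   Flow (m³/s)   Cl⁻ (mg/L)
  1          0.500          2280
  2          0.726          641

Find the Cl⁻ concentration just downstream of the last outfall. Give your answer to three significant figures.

215 mg/L

Below outfall 1: Q → 6.870 m³/s, C = (6.370·4.900 + 0.5000·2280)/6.870 = 170.5 mg/L.
Below outfall 2: Q → 7.596 m³/s, C = (6.870·170.5 + 0.7260·641.0)/7.596 = 215.5 mg/L.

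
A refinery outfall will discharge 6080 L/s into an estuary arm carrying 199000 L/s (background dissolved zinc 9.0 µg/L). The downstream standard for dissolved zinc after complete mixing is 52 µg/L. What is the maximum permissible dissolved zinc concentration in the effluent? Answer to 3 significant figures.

At the limit, (Qr·Cr + Qe·Cₑ)/(Qr + Qe) = 52:
Cₑ = (205100·52 − 199000·9.000) / 6080 = 1459 µg/L.

1460 µg/L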